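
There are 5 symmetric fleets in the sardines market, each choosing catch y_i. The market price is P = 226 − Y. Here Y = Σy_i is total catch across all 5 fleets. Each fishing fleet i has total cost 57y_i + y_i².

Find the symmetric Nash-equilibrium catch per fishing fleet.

21.125

A representative fishing fleet's profit is π_i = y_i(226 − Y) − 57y_i − y_i², with Y = y_i + Σ_{j≠i} y_j.
First-order condition: 169 − 4y_i − Σ_{j≠i} y_j = 0.
Imposing symmetry (y_j = y for all j) turns Σ_{j≠i} y_j into 4y, so 169 = 8y and y = 21.125.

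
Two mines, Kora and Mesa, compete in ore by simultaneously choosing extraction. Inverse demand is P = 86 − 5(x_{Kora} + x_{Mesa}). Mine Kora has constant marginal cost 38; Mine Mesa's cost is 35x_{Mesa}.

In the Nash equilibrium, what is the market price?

Mine Kora's profit: π = x_{Kora}(86 − 5(x_{Kora} + x_{Mesa})) − 38x_{Kora}.
∂π/∂x_{Kora} = 48 − 10x_{Kora} − 5x_{Mesa} = 0, so x_{Kora} = 4.8 − 0.5x_{Mesa}.
By the same steps for Mesa: x_{Mesa} = 5.1 − 0.5x_{Kora}.
Plugging x_{Mesa} into Kora's best response: x_{Kora} = 4.8 − 0.5(5.1 − 0.5x_{Kora}) ⇒ 0.75x_{Kora} = 2.25, so x_{Kora} = 3.
Then x_{Mesa} = 5.1 − 0.5·3 = 3.6.
Equilibrium price: P = 86 − 5·6.6 = 53.

53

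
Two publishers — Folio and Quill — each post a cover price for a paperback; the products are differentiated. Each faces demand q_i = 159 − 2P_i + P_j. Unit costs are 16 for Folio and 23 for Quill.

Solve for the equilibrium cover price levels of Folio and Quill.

64.6, 67.4

Folio's profit: π = (P_{Folio} − 16)(159 − 2P_{Folio} + P_{Quill}).
∂π/∂P_{Folio} = 191 − 4P_{Folio} + P_{Quill} = 0 ⇒ P_{Folio} = 47.75 + 0.25P_{Quill}.
Similarly P_{Quill} = 51.25 + 0.25P_{Folio}.
Plugging P_{Quill} into Folio's best response: P_{Folio} = 47.75 + 0.25(51.25 + 0.25P_{Folio}) ⇒ 0.9375P_{Folio} = 60.5625, so P_{Folio} = 64.6.
Then P_{Quill} = 51.25 + 0.25·64.6 = 67.4.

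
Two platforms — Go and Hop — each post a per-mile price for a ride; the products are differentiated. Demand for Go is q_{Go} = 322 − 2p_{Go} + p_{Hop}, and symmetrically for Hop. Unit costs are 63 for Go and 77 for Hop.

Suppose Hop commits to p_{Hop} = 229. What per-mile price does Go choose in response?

Go's profit: π = (p_{Go} − 63)(322 − 2p_{Go} + p_{Hop}).
∂π/∂p_{Go} = 448 − 4p_{Go} + p_{Hop} = 0 ⇒ p_{Go} = 112 + 0.25p_{Hop}.
At p_{Hop} = 229: p_{Go} = 112 + 0.25·229 = 169.25.

169.25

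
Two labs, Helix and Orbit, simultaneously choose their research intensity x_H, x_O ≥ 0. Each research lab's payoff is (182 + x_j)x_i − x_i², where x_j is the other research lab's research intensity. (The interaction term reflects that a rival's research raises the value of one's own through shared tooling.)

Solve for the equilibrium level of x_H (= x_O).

Helix's payoff is (182 + x_O)x_H − x_H².
∂π/∂x_H = 182 + x_O − 2x_H = 0, so x_H = 91 + 0.5x_O.
The game is symmetric, so in equilibrium x_O = x_H: the reaction function gives 0.5x_H = 91, hence x_H = 182.

182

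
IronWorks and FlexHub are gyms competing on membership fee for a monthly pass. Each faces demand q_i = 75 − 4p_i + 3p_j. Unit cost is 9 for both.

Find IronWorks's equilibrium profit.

IronWorks's profit: π = (p_{IronWorks} − 9)(75 − 4p_{IronWorks} + 3p_{FlexHub}).
∂π/∂p_{IronWorks} = 111 − 8p_{IronWorks} + 3p_{FlexHub} = 0 ⇒ p_{IronWorks} = 13.875 + 0.375p_{FlexHub}.
The game is symmetric, so in equilibrium p_{FlexHub} = p_{IronWorks}: the reaction function gives 0.625p_{IronWorks} = 13.875, hence p_{IronWorks} = 22.2.
q_{IronWorks} = 75 − 4·22.2 + 3·22.2 = 52.8.
Profit = (22.2 − 9)·52.8 = 696.96.

696.96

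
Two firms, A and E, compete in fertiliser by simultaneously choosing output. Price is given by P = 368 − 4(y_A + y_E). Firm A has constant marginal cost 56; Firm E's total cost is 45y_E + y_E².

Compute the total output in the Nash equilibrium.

49.4375

Firm A's profit: π = y_A(368 − 4(y_A + y_E)) − 56y_A.
∂π/∂y_A = 312 − 8y_A − 4y_E = 0, so y_A = 39 − 0.5y_E.
For E: ∂π/∂y_E = 323 − 10y_E − 4y_A = 0 ⇒ y_E = 32.3 − 0.4y_A.
Solving the two reaction functions simultaneously: (1 − (−0.5)(−0.4))y_A = 39 − 0.5·32.3, so 0.8y_A = 22.85 and y_A = 28.5625.
Then y_E = 32.3 − 0.4·28.5625 = 20.875.
Total output: 28.5625 + 20.875 = 49.4375.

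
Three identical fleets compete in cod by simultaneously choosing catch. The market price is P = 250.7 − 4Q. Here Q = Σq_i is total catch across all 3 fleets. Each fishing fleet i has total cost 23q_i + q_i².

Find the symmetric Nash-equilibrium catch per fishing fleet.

12.65

A representative fishing fleet's profit is π_i = q_i(250.7 − 4Q) − 23q_i − q_i², with Q = q_i + Σ_{j≠i} q_j.
First-order condition: 227.7 − 10q_i − 4Σ_{j≠i} q_j = 0.
Imposing symmetry (q_j = q for all j) turns Σ_{j≠i} q_j into 2q, so 227.7 = 18q and q = 12.65.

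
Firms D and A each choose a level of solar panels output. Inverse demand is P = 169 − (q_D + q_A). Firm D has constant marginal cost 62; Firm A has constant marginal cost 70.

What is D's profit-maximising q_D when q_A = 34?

36.5

Firm D's profit: π = q_D(169 − (q_D + q_A)) − 62q_D.
∂π/∂q_D = 107 − 2q_D − q_A = 0, so q_D = 53.5 − 0.5q_A.
At q_A = 34: q_D = 53.5 − 0.5·34 = 36.5.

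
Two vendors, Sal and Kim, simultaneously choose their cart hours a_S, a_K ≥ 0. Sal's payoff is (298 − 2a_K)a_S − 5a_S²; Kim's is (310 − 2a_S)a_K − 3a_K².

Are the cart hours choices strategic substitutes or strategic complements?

Expanding Sal's payoff: 298a_S − 2a_Ka_S − 5a_S².
∂π/∂a_S = 298 − 2a_K − 10a_S = 0, so a_S = 29.8 − 0.2a_K.
The best-response slope da_S/da_K = −0.2 < 0: the reaction function is downward-sloping, so the choices are strategic substitutes.

strategic substitutes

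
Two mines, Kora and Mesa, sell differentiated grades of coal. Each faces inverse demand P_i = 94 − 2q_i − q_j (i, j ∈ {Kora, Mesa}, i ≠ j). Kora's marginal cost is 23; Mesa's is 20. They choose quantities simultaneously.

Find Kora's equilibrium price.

Mine Kora's profit: π = q_{Kora}(94 − 2q_{Kora} − q_{Mesa}) − 23q_{Kora}.
∂π/∂q_{Kora} = 71 − 4q_{Kora} − q_{Mesa} = 0 ⇒ q_{Kora} = 17.75 − 0.25q_{Mesa}.
Similarly q_{Mesa} = 18.5 − 0.25q_{Kora}.
Solving the two reaction functions simultaneously: (1 − (−0.25)(−0.25))q_{Kora} = 17.75 − 0.25·18.5, so 0.9375q_{Kora} = 13.125 and q_{Kora} = 14.
Then q_{Mesa} = 18.5 − 0.25·14 = 15.
P_{Kora} = 94 − 2·14 − 15 = 51.

51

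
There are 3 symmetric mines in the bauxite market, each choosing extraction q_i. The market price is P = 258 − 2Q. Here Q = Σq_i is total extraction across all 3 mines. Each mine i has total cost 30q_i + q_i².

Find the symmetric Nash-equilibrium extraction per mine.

22.8

A representative mine's profit is π_i = q_i(258 − 2Q) − 30q_i − q_i², with Q = q_i + Σ_{j≠i} q_j.
First-order condition: 228 − 6q_i − 2Σ_{j≠i} q_j = 0.
Imposing symmetry (q_j = q for all j) turns Σ_{j≠i} q_j into 2q, so 228 = 10q and q = 22.8.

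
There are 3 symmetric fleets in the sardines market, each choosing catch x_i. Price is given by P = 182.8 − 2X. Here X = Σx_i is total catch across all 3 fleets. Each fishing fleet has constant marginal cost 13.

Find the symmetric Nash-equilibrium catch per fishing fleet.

A representative fishing fleet's profit is π_i = x_i(182.8 − 2X) − 13x_i, with X = x_i + Σ_{j≠i} x_j.
First-order condition: 169.8 − 4x_i − 2Σ_{j≠i} x_j = 0.
In a symmetric equilibrium every fishing fleet chooses the same x, so Σ_{j≠i} x_j = 2x. The condition becomes 169.8 − 8x = 0, giving x = 169.8/8 = 21.225.

21.225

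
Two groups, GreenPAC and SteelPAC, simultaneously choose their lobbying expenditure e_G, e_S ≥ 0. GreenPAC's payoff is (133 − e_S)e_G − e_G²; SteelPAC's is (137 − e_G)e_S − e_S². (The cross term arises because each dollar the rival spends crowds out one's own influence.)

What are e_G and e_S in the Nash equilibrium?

Expanding GreenPAC's payoff: 133e_G − e_Se_G − e_G².
∂π/∂e_G = 133 − e_S − 2e_G = 0, so e_G = 66.5 − 0.5e_S.
Likewise for SteelPAC: e_S = 68.5 − 0.5e_G.
Substituting the second reaction function into the first: e_G = 66.5 − 0.5(68.5 − 0.5e_G), which gives 0.75e_G = 32.25 ⇒ e_G = 43.
Then e_S = 68.5 − 0.5·43 = 47.

43, 47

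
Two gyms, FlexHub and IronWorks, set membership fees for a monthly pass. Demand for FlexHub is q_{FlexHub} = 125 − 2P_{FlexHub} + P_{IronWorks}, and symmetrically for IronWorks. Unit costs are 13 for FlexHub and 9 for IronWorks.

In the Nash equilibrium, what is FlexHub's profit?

FlexHub's profit: π = (P_{FlexHub} − 13)(125 − 2P_{FlexHub} + P_{IronWorks}).
∂π/∂P_{FlexHub} = 151 − 4P_{FlexHub} + P_{IronWorks} = 0 ⇒ P_{FlexHub} = 37.75 + 0.25P_{IronWorks}.
Similarly P_{IronWorks} = 35.75 + 0.25P_{FlexHub}.
Solving the two reaction functions simultaneously: (1 − (0.25)(0.25))P_{FlexHub} = 37.75 + 0.25·35.75, so 0.9375P_{FlexHub} = 46.6875 and P_{FlexHub} = 49.8.
Then P_{IronWorks} = 35.75 + 0.25·49.8 = 48.2.
q_{FlexHub} = 125 − 2·49.8 + 48.2 = 73.6.
Profit = (49.8 − 13)·73.6 = 2708.48.

2708.48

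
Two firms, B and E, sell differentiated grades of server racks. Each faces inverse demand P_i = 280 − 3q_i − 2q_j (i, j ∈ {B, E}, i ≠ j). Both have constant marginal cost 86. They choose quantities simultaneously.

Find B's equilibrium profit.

Firm B's profit: π = q_B(280 − 3q_B − 2q_E) − 86q_B.
∂π/∂q_B = 194 − 6q_B − 2q_E = 0 ⇒ q_B = 97/3 − (1/3)q_E.
The game is symmetric, so in equilibrium q_E = q_B: the reaction function gives (4/3)q_B = 97/3, hence q_B = 24.25.
P_B = 280 − 3·24.25 − 2·24.25 = 158.75.
Profit = (158.75 − 86)·24.25 = 1764.1875.

1764.1875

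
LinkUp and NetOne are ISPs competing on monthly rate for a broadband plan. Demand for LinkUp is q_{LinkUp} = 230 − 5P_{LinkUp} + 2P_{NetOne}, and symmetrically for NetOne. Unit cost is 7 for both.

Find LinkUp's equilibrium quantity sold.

130.625

LinkUp's profit: π = (P_{LinkUp} − 7)(230 − 5P_{LinkUp} + 2P_{NetOne}).
∂π/∂P_{LinkUp} = 265 − 10P_{LinkUp} + 2P_{NetOne} = 0 ⇒ P_{LinkUp} = 26.5 + 0.2P_{NetOne}.
Setting P_{LinkUp} = P_{NetOne} in the reaction function: P_{LinkUp} = 26.5 + 0.2P_{LinkUp}, so P_{LinkUp} = 26.5 / 0.8 = 33.125.
q_{LinkUp} = 230 − 5·33.125 + 2·33.125 = 130.625.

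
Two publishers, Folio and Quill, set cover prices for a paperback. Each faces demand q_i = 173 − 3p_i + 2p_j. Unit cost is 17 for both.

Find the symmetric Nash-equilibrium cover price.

56

Folio's profit: π = (p_{Folio} − 17)(173 − 3p_{Folio} + 2p_{Quill}).
∂π/∂p_{Folio} = 224 − 6p_{Folio} + 2p_{Quill} = 0 ⇒ p_{Folio} = 112/3 + (1/3)p_{Quill}.
Setting p_{Folio} = p_{Quill} in the reaction function: p_{Folio} = 112/3 + (1/3)p_{Folio}, so p_{Folio} = (112/3) / (2/3) = 56.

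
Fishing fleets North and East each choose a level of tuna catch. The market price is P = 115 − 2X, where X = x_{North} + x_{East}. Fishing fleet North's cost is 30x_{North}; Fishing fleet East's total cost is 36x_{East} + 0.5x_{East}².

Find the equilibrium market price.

63.375

Fishing fleet North's profit: π = x_{North}(115 − 2(x_{North} + x_{East})) − 30x_{North}.
∂π/∂x_{North} = 85 − 4x_{North} − 2x_{East} = 0, so x_{North} = 21.25 − 0.5x_{East}.
For East: ∂π/∂x_{East} = 79 − 5x_{East} − 2x_{North} = 0 ⇒ x_{East} = 15.8 − 0.4x_{North}.
Substituting the second reaction function into the first: x_{North} = 21.25 − 0.5(15.8 − 0.4x_{North}), which gives 0.8x_{North} = 13.35 ⇒ x_{North} = 16.6875.
Then x_{East} = 15.8 − 0.4·16.6875 = 9.125.
Equilibrium price: P = 115 − 2·25.8125 = 63.375.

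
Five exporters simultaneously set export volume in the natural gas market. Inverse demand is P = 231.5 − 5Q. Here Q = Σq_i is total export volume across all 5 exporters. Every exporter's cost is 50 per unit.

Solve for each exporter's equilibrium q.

A representative exporter's profit is π_i = q_i(231.5 − 5Q) − 50q_i, with Q = q_i + Σ_{j≠i} q_j.
First-order condition: 181.5 − 10q_i − 5Σ_{j≠i} q_j = 0.
Imposing symmetry (q_j = q for all j) turns Σ_{j≠i} q_j into 4q, so 181.5 = 30q and q = 6.05.

6.05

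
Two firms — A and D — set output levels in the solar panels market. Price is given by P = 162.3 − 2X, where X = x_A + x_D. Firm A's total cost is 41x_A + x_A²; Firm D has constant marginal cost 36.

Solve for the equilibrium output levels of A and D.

11.63, 25.76

Firm A's profit: π = x_A(162.3 − 2(x_A + x_D)) − 41x_A − x_A².
∂π/∂x_A = 121.3 − 6x_A − 2x_D = 0, so x_A = 1213/60 − (1/3)x_D.
For D: ∂π/∂x_D = 126.3 − 4x_D − 2x_A = 0 ⇒ x_D = 31.575 − 0.5x_A.
Substituting the second reaction function into the first: x_A = 1213/60 − (1/3)(31.575 − 0.5x_A), which gives (5/6)x_A = 1163/120 ⇒ x_A = 11.63.
Then x_D = 31.575 − 0.5·11.63 = 25.76.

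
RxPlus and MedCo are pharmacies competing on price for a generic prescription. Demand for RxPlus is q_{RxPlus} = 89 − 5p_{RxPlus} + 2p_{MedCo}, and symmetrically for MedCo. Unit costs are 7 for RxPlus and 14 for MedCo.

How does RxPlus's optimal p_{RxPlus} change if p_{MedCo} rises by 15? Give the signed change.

RxPlus's profit: π = (p_{RxPlus} − 7)(89 − 5p_{RxPlus} + 2p_{MedCo}).
∂π/∂p_{RxPlus} = 124 − 10p_{RxPlus} + 2p_{MedCo} = 0 ⇒ p_{RxPlus} = 12.4 + 0.2p_{MedCo}.
The reaction-function slope is 0.2, so a 15-unit rise in p_{MedCo} moves p_{RxPlus} by 0.2 × 15 = 3. RxPlus's best response rises — the actions are strategic complements.

3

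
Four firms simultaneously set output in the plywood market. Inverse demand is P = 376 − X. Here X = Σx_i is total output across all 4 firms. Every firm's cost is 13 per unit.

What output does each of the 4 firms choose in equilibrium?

A representative firm's profit is π_i = x_i(376 − X) − 13x_i, with X = x_i + Σ_{j≠i} x_j.
First-order condition: 363 − 2x_i − Σ_{j≠i} x_j = 0.
Imposing symmetry (x_j = x for all j) turns Σ_{j≠i} x_j into 3x, so 363 = 5x and x = 72.6.

72.6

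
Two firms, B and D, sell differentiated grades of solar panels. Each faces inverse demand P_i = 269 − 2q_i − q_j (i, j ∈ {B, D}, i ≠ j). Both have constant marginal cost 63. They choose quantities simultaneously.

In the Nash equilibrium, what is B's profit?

3394.88

Firm B's profit: π = q_B(269 − 2q_B − q_D) − 63q_B.
∂π/∂q_B = 206 − 4q_B − q_D = 0 ⇒ q_B = 51.5 − 0.25q_D.
The game is symmetric, so in equilibrium q_D = q_B: the reaction function gives 1.25q_B = 51.5, hence q_B = 41.2.
P_B = 269 − 2·41.2 − 41.2 = 145.4.
Profit = (145.4 − 63)·41.2 = 3394.88.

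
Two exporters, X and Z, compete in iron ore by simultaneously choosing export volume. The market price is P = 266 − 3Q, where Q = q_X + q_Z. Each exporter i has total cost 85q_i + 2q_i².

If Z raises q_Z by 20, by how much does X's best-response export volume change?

Exporter X's profit: π = q_X(266 − 3(q_X + q_Z)) − 85q_X − 2q_X².
∂π/∂q_X = 181 − 10q_X − 3q_Z = 0, so q_X = 18.1 − 0.3q_Z.
The reaction-function slope is −0.3, so a 20-unit rise in q_Z moves q_X by −0.3 × 20 = −6. X's best response falls — the actions are strategic substitutes.

-6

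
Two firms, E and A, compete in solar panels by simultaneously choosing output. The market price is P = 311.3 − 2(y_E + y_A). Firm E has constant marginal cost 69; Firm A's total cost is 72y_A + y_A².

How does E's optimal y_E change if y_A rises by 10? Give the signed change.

-5

Firm E's profit: π = y_E(311.3 − 2(y_E + y_A)) − 69y_E.
∂π/∂y_E = 242.3 − 4y_E − 2y_A = 0, so y_E = 60.575 − 0.5y_A.
The reaction-function slope is −0.5, so a 10-unit rise in y_A moves y_E by −0.5 × 10 = −5. E's best response falls — the actions are strategic substitutes.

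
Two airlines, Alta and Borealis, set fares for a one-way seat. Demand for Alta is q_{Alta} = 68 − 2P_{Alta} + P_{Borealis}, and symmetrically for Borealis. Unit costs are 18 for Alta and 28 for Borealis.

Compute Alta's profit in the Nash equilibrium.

648

Alta's profit: π = (P_{Alta} − 18)(68 − 2P_{Alta} + P_{Borealis}).
∂π/∂P_{Alta} = 104 − 4P_{Alta} + P_{Borealis} = 0 ⇒ P_{Alta} = 26 + 0.25P_{Borealis}.
Similarly P_{Borealis} = 31 + 0.25P_{Alta}.
Plugging P_{Borealis} into Alta's best response: P_{Alta} = 26 + 0.25(31 + 0.25P_{Alta}) ⇒ 0.9375P_{Alta} = 33.75, so P_{Alta} = 36.
Then P_{Borealis} = 31 + 0.25·36 = 40.
q_{Alta} = 68 − 2·36 + 40 = 36.
Profit = (36 − 18)·36 = 648.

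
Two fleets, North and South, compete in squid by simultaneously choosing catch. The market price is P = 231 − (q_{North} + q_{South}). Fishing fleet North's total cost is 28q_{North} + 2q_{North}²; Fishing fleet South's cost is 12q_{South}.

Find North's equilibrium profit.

867

Fishing fleet North's profit: π = q_{North}(231 − (q_{North} + q_{South})) − 28q_{North} − 2q_{North}².
∂π/∂q_{North} = 203 − 6q_{North} − q_{South} = 0, so q_{North} = 203/6 − (1/6)q_{South}.
For South: ∂π/∂q_{South} = 219 − 2q_{South} − q_{North} = 0 ⇒ q_{South} = 109.5 − 0.5q_{North}.
Substituting the second reaction function into the first: q_{North} = 203/6 − (1/6)(109.5 − 0.5q_{North}), which gives (11/12)q_{North} = 187/12 ⇒ q_{North} = 17.
Then q_{South} = 109.5 − 0.5·17 = 101.
Price P = 231 − 118 = 113.
North's profit: (113 − 28)·17 − 2(17)² = 867.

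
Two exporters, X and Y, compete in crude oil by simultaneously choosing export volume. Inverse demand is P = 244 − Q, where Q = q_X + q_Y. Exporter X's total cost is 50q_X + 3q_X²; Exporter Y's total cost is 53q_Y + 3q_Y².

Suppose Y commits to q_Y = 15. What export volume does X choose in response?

Exporter X's profit: π = q_X(244 − (q_X + q_Y)) − 50q_X − 3q_X².
∂π/∂q_X = 194 − 8q_X − q_Y = 0, so q_X = 24.25 − 0.125q_Y.
At q_Y = 15: q_X = 24.25 − 0.125·15 = 22.375.

22.375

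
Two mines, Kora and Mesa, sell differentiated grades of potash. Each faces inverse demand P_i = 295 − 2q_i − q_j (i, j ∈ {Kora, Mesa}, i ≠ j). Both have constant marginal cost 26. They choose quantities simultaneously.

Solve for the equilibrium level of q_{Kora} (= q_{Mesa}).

53.8

Mine Kora's profit: π = q_{Kora}(295 − 2q_{Kora} − q_{Mesa}) − 26q_{Kora}.
∂π/∂q_{Kora} = 269 − 4q_{Kora} − q_{Mesa} = 0 ⇒ q_{Kora} = 67.25 − 0.25q_{Mesa}.
By symmetry q_{Mesa} = q_{Kora}; substituting into the reaction function, 1.25q_{Kora} = 67.25 and q_{Kora} = 53.8.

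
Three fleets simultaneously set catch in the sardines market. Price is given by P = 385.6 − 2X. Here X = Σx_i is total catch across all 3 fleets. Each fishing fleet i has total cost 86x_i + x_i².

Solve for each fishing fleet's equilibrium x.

29.96

A representative fishing fleet's profit is π_i = x_i(385.6 − 2X) − 86x_i − x_i², with X = x_i + Σ_{j≠i} x_j.
First-order condition: 299.6 − 6x_i − 2Σ_{j≠i} x_j = 0.
Imposing symmetry (x_j = x for all j) turns Σ_{j≠i} x_j into 2x, so 299.6 = 10x and x = 29.96.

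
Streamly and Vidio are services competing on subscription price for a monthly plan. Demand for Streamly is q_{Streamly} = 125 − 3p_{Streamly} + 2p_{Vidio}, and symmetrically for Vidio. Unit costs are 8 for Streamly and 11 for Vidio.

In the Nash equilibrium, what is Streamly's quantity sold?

Streamly's profit: π = (p_{Streamly} − 8)(125 − 3p_{Streamly} + 2p_{Vidio}).
∂π/∂p_{Streamly} = 149 − 6p_{Streamly} + 2p_{Vidio} = 0 ⇒ p_{Streamly} = 149/6 + (1/3)p_{Vidio}.
Similarly p_{Vidio} = 79/3 + (1/3)p_{Streamly}.
Substituting the second reaction function into the first: p_{Streamly} = 149/6 + (1/3)(79/3 + (1/3)p_{Streamly}), which gives (8/9)p_{Streamly} = 605/18 ⇒ p_{Streamly} = 37.8125.
Then p_{Vidio} = 79/3 + (1/3)·37.8125 = 38.9375.
q_{Streamly} = 125 − 3·37.8125 + 2·38.9375 = 89.4375.

89.4375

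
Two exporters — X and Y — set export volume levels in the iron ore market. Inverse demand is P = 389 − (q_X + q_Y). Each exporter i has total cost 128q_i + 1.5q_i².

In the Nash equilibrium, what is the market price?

302

Exporter X's profit: π = q_X(389 − (q_X + q_Y)) − 128q_X − 1.5q_X².
∂π/∂q_X = 261 − 5q_X − q_Y = 0, so q_X = 52.2 − 0.2q_Y.
Setting q_X = q_Y in the reaction function: q_X = 52.2 − 0.2q_X, so q_X = 52.2 / 1.2 = 43.5.
Equilibrium price: P = 389 − 87 = 302.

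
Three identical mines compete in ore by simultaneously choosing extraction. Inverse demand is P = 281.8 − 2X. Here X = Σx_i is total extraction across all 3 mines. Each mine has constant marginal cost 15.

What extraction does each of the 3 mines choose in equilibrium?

A representative mine's profit is π_i = x_i(281.8 − 2X) − 15x_i, with X = x_i + Σ_{j≠i} x_j.
First-order condition: 266.8 − 4x_i − 2Σ_{j≠i} x_j = 0.
With identical mines, set every x_j = x: then 266.8 − 4x − 4x = 0, i.e. x = 266.8/8 = 33.35.

33.35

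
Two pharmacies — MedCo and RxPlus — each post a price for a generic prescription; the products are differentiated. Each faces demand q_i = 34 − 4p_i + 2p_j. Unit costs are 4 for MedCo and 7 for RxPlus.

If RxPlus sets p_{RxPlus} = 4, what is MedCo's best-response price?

MedCo's profit: π = (p_{MedCo} − 4)(34 − 4p_{MedCo} + 2p_{RxPlus}).
∂π/∂p_{MedCo} = 50 − 8p_{MedCo} + 2p_{RxPlus} = 0 ⇒ p_{MedCo} = 6.25 + 0.25p_{RxPlus}.
At p_{RxPlus} = 4: p_{MedCo} = 6.25 + 0.25·4 = 7.25.

7.25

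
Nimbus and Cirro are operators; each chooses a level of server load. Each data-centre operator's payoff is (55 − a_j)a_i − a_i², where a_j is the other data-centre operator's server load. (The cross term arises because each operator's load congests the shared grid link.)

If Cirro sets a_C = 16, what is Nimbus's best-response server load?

19.5

Nimbus's payoff is (55 − a_C)a_N − a_N².
∂π/∂a_N = 55 − a_C − 2a_N = 0, so a_N = 27.5 − 0.5a_C.
At a_C = 16: a_N = 27.5 − 0.5·16 = 19.5.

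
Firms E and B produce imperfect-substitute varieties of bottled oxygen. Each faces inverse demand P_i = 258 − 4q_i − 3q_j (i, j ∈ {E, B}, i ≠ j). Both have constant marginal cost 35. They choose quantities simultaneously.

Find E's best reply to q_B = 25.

18.5

Firm E's profit: π = q_E(258 − 4q_E − 3q_B) − 35q_E.
∂π/∂q_E = 223 − 8q_E − 3q_B = 0 ⇒ q_E = 27.875 − 0.375q_B.
At q_B = 25: q_E = 27.875 − 0.375·25 = 18.5.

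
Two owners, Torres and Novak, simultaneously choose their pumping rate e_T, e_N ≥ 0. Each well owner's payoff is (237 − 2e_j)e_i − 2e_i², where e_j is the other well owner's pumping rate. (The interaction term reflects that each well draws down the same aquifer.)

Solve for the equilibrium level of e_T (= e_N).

Torres's payoff is (237 − 2e_N)e_T − 2e_T².
∂π/∂e_T = 237 − 2e_N − 4e_T = 0, so e_T = 59.25 − 0.5e_N.
By symmetry e_N = e_T; substituting into the reaction function, 1.5e_T = 59.25 and e_T = 39.5.

39.5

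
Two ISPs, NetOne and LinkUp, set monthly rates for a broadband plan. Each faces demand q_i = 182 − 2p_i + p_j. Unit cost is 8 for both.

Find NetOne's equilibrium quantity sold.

NetOne's profit: π = (p_{NetOne} − 8)(182 − 2p_{NetOne} + p_{LinkUp}).
∂π/∂p_{NetOne} = 198 − 4p_{NetOne} + p_{LinkUp} = 0 ⇒ p_{NetOne} = 49.5 + 0.25p_{LinkUp}.
By symmetry p_{LinkUp} = p_{NetOne}; substituting into the reaction function, 0.75p_{NetOne} = 49.5 and p_{NetOne} = 66.
q_{NetOne} = 182 − 2·66 + 66 = 116.

116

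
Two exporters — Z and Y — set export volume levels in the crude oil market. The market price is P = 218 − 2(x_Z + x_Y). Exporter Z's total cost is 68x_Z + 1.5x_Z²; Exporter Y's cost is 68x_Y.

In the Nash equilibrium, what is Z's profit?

Exporter Z's profit: π = x_Z(218 − 2(x_Z + x_Y)) − 68x_Z − 1.5x_Z².
∂π/∂x_Z = 150 − 7x_Z − 2x_Y = 0, so x_Z = 150/7 − (2/7)x_Y.
For Y: ∂π/∂x_Y = 150 − 4x_Y − 2x_Z = 0 ⇒ x_Y = 37.5 − 0.5x_Z.
Plugging x_Y into Z's best response: x_Z = 150/7 − (2/7)(37.5 − 0.5x_Z) ⇒ (6/7)x_Z = 75/7, so x_Z = 12.5.
Then x_Y = 37.5 − 0.5·12.5 = 31.25.
Price P = 218 − 2·43.75 = 130.5.
Z's profit: (130.5 − 68)·12.5 − 1.5(12.5)² = 546.875.

546.875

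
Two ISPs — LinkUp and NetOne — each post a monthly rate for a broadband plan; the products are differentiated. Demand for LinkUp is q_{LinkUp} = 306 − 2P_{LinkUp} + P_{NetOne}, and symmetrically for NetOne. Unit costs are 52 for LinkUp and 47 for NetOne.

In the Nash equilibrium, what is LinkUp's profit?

LinkUp's profit: π = (P_{LinkUp} − 52)(306 − 2P_{LinkUp} + P_{NetOne}).
∂π/∂P_{LinkUp} = 410 − 4P_{LinkUp} + P_{NetOne} = 0 ⇒ P_{LinkUp} = 102.5 + 0.25P_{NetOne}.
Similarly P_{NetOne} = 100 + 0.25P_{LinkUp}.
Substituting the second reaction function into the first: P_{LinkUp} = 102.5 + 0.25(100 + 0.25P_{LinkUp}), which gives 0.9375P_{LinkUp} = 127.5 ⇒ P_{LinkUp} = 136.
Then P_{NetOne} = 100 + 0.25·136 = 134.
q_{LinkUp} = 306 − 2·136 + 134 = 168.
Profit = (136 − 52)·168 = 14112.

14112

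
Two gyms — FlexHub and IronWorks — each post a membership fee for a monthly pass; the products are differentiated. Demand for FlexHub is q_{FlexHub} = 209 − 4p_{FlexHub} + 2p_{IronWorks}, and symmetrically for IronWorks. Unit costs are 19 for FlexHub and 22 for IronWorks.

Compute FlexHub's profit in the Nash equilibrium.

3340.84

FlexHub's profit: π = (p_{FlexHub} − 19)(209 − 4p_{FlexHub} + 2p_{IronWorks}).
∂π/∂p_{FlexHub} = 285 − 8p_{FlexHub} + 2p_{IronWorks} = 0 ⇒ p_{FlexHub} = 35.625 + 0.25p_{IronWorks}.
Similarly p_{IronWorks} = 37.125 + 0.25p_{FlexHub}.
Solving the two reaction functions simultaneously: (1 − (0.25)(0.25))p_{FlexHub} = 35.625 + 0.25·37.125, so 0.9375p_{FlexHub} = 1437/32 and p_{FlexHub} = 47.9.
Then p_{IronWorks} = 37.125 + 0.25·47.9 = 49.1.
q_{FlexHub} = 209 − 4·47.9 + 2·49.1 = 115.6.
Profit = (47.9 − 19)·115.6 = 3340.84.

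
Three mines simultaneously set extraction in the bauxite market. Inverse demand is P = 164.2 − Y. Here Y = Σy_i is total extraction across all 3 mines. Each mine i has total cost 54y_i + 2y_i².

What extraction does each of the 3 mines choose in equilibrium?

13.775

A representative mine's profit is π_i = y_i(164.2 − Y) − 54y_i − 2y_i², with Y = y_i + Σ_{j≠i} y_j.
First-order condition: 110.2 − 6y_i − Σ_{j≠i} y_j = 0.
With identical mines, set every y_j = y: then 110.2 − 6y − 2y = 0, i.e. y = 110.2/8 = 13.775.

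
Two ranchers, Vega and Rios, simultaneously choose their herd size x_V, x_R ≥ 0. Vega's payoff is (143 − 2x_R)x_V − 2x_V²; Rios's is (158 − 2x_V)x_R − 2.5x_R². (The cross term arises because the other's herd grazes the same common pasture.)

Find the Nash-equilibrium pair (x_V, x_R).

Expanding Vega's payoff: 143x_V − 2x_Rx_V − 2x_V².
∂π/∂x_V = 143 − 2x_R − 4x_V = 0, so x_V = 35.75 − 0.5x_R.
Likewise for Rios: x_R = 31.6 − 0.4x_V.
Solving the two reaction functions simultaneously: (1 − (−0.5)(−0.4))x_V = 35.75 − 0.5·31.6, so 0.8x_V = 19.95 and x_V = 24.9375.
Then x_R = 31.6 − 0.4·24.9375 = 21.625.

24.9375, 21.625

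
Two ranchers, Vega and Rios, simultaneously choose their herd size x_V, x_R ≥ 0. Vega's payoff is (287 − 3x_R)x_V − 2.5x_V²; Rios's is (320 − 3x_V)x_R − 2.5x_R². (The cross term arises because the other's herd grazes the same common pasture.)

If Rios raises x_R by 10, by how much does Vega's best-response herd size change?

-6

Expanding Vega's payoff: 287x_V − 3x_Rx_V − 2.5x_V².
∂π/∂x_V = 287 − 3x_R − 5x_V = 0, so x_V = 57.4 − 0.6x_R.
The reaction-function slope is −0.6, so a 10-unit rise in x_R moves x_V by −0.6 × 10 = −6. Vega's best response falls — the actions are strategic substitutes.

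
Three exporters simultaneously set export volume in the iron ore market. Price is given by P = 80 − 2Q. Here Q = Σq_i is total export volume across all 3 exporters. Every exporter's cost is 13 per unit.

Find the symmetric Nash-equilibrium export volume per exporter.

A representative exporter's profit is π_i = q_i(80 − 2Q) − 13q_i, with Q = q_i + Σ_{j≠i} q_j.
First-order condition: 67 − 4q_i − 2Σ_{j≠i} q_j = 0.
Imposing symmetry (q_j = q for all j) turns Σ_{j≠i} q_j into 2q, so 67 = 8q and q = 8.375.

8.375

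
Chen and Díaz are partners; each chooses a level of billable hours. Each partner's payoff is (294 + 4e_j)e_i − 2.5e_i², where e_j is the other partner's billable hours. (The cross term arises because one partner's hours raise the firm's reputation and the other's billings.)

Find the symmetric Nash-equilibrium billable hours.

294

Chen's payoff is (294 + 4e_D)e_C − 2.5e_C².
∂π/∂e_C = 294 + 4e_D − 5e_C = 0, so e_C = 58.8 + 0.8e_D.
The game is symmetric, so in equilibrium e_D = e_C: the reaction function gives 0.2e_C = 58.8, hence e_C = 294.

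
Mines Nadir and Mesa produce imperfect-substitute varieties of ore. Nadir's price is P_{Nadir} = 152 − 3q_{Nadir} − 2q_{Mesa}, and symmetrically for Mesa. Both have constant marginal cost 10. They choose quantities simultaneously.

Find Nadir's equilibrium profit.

Mine Nadir's profit: π = q_{Nadir}(152 − 3q_{Nadir} − 2q_{Mesa}) − 10q_{Nadir}.
∂π/∂q_{Nadir} = 142 − 6q_{Nadir} − 2q_{Mesa} = 0 ⇒ q_{Nadir} = 71/3 − (1/3)q_{Mesa}.
The game is symmetric, so in equilibrium q_{Mesa} = q_{Nadir}: the reaction function gives (4/3)q_{Nadir} = 71/3, hence q_{Nadir} = 17.75.
P_{Nadir} = 152 − 3·17.75 − 2·17.75 = 63.25.
Profit = (63.25 − 10)·17.75 = 945.1875.

945.1875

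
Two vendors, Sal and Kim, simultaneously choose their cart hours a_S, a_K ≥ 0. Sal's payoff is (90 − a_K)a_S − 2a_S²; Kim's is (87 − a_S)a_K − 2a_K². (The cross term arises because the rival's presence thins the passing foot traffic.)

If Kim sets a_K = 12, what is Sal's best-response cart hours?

Expanding Sal's payoff: 90a_S − a_Ka_S − 2a_S².
∂π/∂a_S = 90 − a_K − 4a_S = 0, so a_S = 22.5 − 0.25a_K.
At a_K = 12: a_S = 22.5 − 0.25·12 = 19.5.

19.5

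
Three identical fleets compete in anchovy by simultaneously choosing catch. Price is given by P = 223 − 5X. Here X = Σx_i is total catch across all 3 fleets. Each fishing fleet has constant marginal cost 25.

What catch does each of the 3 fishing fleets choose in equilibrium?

A representative fishing fleet's profit is π_i = x_i(223 − 5X) − 25x_i, with X = x_i + Σ_{j≠i} x_j.
First-order condition: 198 − 10x_i − 5Σ_{j≠i} x_j = 0.
In a symmetric equilibrium every fishing fleet chooses the same x, so Σ_{j≠i} x_j = 2x. The condition becomes 198 − 20x = 0, giving x = 198/20 = 9.9.

9.9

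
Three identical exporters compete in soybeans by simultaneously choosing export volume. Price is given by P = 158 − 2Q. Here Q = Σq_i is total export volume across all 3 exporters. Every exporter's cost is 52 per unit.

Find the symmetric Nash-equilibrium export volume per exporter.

13.25

A representative exporter's profit is π_i = q_i(158 − 2Q) − 52q_i, with Q = q_i + Σ_{j≠i} q_j.
First-order condition: 106 − 4q_i − 2Σ_{j≠i} q_j = 0.
Imposing symmetry (q_j = q for all j) turns Σ_{j≠i} q_j into 2q, so 106 = 8q and q = 13.25.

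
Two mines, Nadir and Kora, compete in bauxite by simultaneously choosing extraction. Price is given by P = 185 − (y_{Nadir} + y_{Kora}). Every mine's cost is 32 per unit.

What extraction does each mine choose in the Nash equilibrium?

51

Mine Nadir's profit: π = y_{Nadir}(185 − (y_{Nadir} + y_{Kora})) − 32y_{Nadir}.
∂π/∂y_{Nadir} = 153 − 2y_{Nadir} − y_{Kora} = 0, so y_{Nadir} = 76.5 − 0.5y_{Kora}.
Setting y_{Nadir} = y_{Kora} in the reaction function: y_{Nadir} = 76.5 − 0.5y_{Nadir}, so y_{Nadir} = 76.5 / 1.5 = 51.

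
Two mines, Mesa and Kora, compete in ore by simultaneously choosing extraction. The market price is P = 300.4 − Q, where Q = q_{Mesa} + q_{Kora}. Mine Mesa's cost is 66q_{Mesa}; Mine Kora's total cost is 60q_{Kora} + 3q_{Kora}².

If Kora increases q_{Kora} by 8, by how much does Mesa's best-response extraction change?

-4

Mine Mesa's profit: π = q_{Mesa}(300.4 − (q_{Mesa} + q_{Kora})) − 66q_{Mesa}.
∂π/∂q_{Mesa} = 234.4 − 2q_{Mesa} − q_{Kora} = 0, so q_{Mesa} = 117.2 − 0.5q_{Kora}.
The reaction-function slope is −0.5, so an 8-unit rise in q_{Kora} moves q_{Mesa} by −0.5 × 8 = −4. Mesa's best response falls — the actions are strategic substitutes.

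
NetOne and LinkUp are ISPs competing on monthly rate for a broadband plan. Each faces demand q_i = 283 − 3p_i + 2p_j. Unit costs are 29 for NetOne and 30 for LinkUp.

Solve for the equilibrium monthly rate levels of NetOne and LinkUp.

NetOne's profit: π = (p_{NetOne} − 29)(283 − 3p_{NetOne} + 2p_{LinkUp}).
∂π/∂p_{NetOne} = 370 − 6p_{NetOne} + 2p_{LinkUp} = 0 ⇒ p_{NetOne} = 185/3 + (1/3)p_{LinkUp}.
Similarly p_{LinkUp} = 373/6 + (1/3)p_{NetOne}.
Plugging p_{LinkUp} into NetOne's best response: p_{NetOne} = 185/3 + (1/3)(373/6 + (1/3)p_{NetOne}) ⇒ (8/9)p_{NetOne} = 1483/18, so p_{NetOne} = 92.6875.
Then p_{LinkUp} = 373/6 + (1/3)·92.6875 = 93.0625.

92.6875, 93.0625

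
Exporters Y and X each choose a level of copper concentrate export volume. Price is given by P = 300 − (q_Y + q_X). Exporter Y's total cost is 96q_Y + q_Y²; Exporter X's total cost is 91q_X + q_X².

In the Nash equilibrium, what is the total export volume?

82.6

Exporter Y's profit: π = q_Y(300 − (q_Y + q_X)) − 96q_Y − q_Y².
∂π/∂q_Y = 204 − 4q_Y − q_X = 0, so q_Y = 51 − 0.25q_X.
By the same steps for X: q_X = 52.25 − 0.25q_Y.
Substituting the second reaction function into the first: q_Y = 51 − 0.25(52.25 − 0.25q_Y), which gives 0.9375q_Y = 37.9375 ⇒ q_Y = 607/15.
Then q_X = 52.25 − 0.25·(607/15) = 632/15.
Total export volume: 607/15 + 632/15 = 82.6.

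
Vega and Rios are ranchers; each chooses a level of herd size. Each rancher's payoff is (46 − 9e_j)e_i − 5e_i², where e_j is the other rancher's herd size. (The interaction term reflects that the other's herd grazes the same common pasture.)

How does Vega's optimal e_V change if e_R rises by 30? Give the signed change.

-27

Vega's payoff is (46 − 9e_R)e_V − 5e_V².
∂π/∂e_V = 46 − 9e_R − 10e_V = 0, so e_V = 4.6 − 0.9e_R.
The reaction-function slope is −0.9, so a 30-unit rise in e_R moves e_V by −0.9 × 30 = −27. Vega's best response falls — the actions are strategic substitutes.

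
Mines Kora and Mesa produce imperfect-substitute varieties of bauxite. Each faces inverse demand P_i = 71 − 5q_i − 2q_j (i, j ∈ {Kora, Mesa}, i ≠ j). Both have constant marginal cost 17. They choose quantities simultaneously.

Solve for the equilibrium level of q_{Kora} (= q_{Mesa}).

4.5

Mine Kora's profit: π = q_{Kora}(71 − 5q_{Kora} − 2q_{Mesa}) − 17q_{Kora}.
∂π/∂q_{Kora} = 54 − 10q_{Kora} − 2q_{Mesa} = 0 ⇒ q_{Kora} = 5.4 − 0.2q_{Mesa}.
Setting q_{Kora} = q_{Mesa} in the reaction function: q_{Kora} = 5.4 − 0.2q_{Kora}, so q_{Kora} = 5.4 / 1.2 = 4.5.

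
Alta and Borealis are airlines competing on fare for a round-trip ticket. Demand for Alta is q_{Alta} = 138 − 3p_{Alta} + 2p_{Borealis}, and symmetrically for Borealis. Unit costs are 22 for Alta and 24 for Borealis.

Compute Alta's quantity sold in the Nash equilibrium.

Alta's profit: π = (p_{Alta} − 22)(138 − 3p_{Alta} + 2p_{Borealis}).
∂π/∂p_{Alta} = 204 − 6p_{Alta} + 2p_{Borealis} = 0 ⇒ p_{Alta} = 34 + (1/3)p_{Borealis}.
Similarly p_{Borealis} = 35 + (1/3)p_{Alta}.
Solving the two reaction functions simultaneously: (1 − (1/3)(1/3))p_{Alta} = 34 + (1/3)·35, so (8/9)p_{Alta} = 137/3 and p_{Alta} = 51.375.
Then p_{Borealis} = 35 + (1/3)·51.375 = 52.125.
q_{Alta} = 138 − 3·51.375 + 2·52.125 = 88.125.

88.125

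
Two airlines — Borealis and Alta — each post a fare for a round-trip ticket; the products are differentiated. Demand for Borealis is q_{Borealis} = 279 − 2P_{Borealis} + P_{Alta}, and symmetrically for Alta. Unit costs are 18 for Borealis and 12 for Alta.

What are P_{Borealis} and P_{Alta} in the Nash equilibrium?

104.2, 101.8

Borealis's profit: π = (P_{Borealis} − 18)(279 − 2P_{Borealis} + P_{Alta}).
∂π/∂P_{Borealis} = 315 − 4P_{Borealis} + P_{Alta} = 0 ⇒ P_{Borealis} = 78.75 + 0.25P_{Alta}.
Similarly P_{Alta} = 75.75 + 0.25P_{Borealis}.
Substituting the second reaction function into the first: P_{Borealis} = 78.75 + 0.25(75.75 + 0.25P_{Borealis}), which gives 0.9375P_{Borealis} = 97.6875 ⇒ P_{Borealis} = 104.2.
Then P_{Alta} = 75.75 + 0.25·104.2 = 101.8.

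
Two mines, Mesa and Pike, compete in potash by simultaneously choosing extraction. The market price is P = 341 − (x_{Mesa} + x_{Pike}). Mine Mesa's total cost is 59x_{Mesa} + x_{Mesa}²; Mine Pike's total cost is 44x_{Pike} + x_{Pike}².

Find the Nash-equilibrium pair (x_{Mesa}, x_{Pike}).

Mine Mesa's profit: π = x_{Mesa}(341 − (x_{Mesa} + x_{Pike})) − 59x_{Mesa} − x_{Mesa}².
∂π/∂x_{Mesa} = 282 − 4x_{Mesa} − x_{Pike} = 0, so x_{Mesa} = 70.5 − 0.25x_{Pike}.
By the same steps for Pike: x_{Pike} = 74.25 − 0.25x_{Mesa}.
Plugging x_{Pike} into Mesa's best response: x_{Mesa} = 70.5 − 0.25(74.25 − 0.25x_{Mesa}) ⇒ 0.9375x_{Mesa} = 51.9375, so x_{Mesa} = 55.4.
Then x_{Pike} = 74.25 − 0.25·55.4 = 60.4.

55.4, 60.4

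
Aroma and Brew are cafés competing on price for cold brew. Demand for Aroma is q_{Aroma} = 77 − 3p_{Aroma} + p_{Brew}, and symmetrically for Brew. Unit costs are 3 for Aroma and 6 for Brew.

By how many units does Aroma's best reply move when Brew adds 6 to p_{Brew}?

1

Aroma's profit: π = (p_{Aroma} − 3)(77 − 3p_{Aroma} + p_{Brew}).
∂π/∂p_{Aroma} = 86 − 6p_{Aroma} + p_{Brew} = 0 ⇒ p_{Aroma} = 43/3 + (1/6)p_{Brew}.
The reaction-function slope is 1/6, so a 6-unit rise in p_{Brew} moves p_{Aroma} by 1/6 × 6 = 1. Aroma's best response rises — the actions are strategic complements.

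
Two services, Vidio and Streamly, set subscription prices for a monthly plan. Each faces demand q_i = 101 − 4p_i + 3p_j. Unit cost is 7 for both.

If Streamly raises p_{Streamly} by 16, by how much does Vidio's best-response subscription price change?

Vidio's profit: π = (p_{Vidio} − 7)(101 − 4p_{Vidio} + 3p_{Streamly}).
∂π/∂p_{Vidio} = 129 − 8p_{Vidio} + 3p_{Streamly} = 0 ⇒ p_{Vidio} = 16.125 + 0.375p_{Streamly}.
The reaction-function slope is 0.375, so a 16-unit rise in p_{Streamly} moves p_{Vidio} by 0.375 × 16 = 6. Vidio's best response rises — the actions are strategic complements.

6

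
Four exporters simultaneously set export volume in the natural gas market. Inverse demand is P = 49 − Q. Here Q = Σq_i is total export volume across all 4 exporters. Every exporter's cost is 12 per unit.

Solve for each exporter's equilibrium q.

A representative exporter's profit is π_i = q_i(49 − Q) − 12q_i, with Q = q_i + Σ_{j≠i} q_j.
First-order condition: 37 − 2q_i − Σ_{j≠i} q_j = 0.
In a symmetric equilibrium every exporter chooses the same q, so Σ_{j≠i} q_j = 3q. The condition becomes 37 − 5q = 0, giving q = 37/5 = 7.4.

7.4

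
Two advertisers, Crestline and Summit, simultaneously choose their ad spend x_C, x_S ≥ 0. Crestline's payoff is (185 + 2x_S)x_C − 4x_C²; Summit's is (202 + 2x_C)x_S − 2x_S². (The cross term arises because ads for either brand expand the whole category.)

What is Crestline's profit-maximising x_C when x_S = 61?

Expanding Crestline's payoff: 185x_C + 2x_Sx_C − 4x_C².
∂π/∂x_C = 185 + 2x_S − 8x_C = 0, so x_C = 23.125 + 0.25x_S.
At x_S = 61: x_C = 23.125 + 0.25·61 = 38.375.

38.375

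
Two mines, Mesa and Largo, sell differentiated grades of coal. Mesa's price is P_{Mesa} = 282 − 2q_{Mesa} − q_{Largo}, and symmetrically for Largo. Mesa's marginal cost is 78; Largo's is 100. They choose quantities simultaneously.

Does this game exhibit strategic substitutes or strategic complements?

strategic substitutes

Mine Mesa's profit: π = q_{Mesa}(282 − 2q_{Mesa} − q_{Largo}) − 78q_{Mesa}.
∂π/∂q_{Mesa} = 204 − 4q_{Mesa} − q_{Largo} = 0 ⇒ q_{Mesa} = 51 − 0.25q_{Largo}.
The best-response slope dq_{Mesa}/dq_{Largo} = −0.25 < 0: the reaction function is downward-sloping, so the choices are strategic substitutes.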